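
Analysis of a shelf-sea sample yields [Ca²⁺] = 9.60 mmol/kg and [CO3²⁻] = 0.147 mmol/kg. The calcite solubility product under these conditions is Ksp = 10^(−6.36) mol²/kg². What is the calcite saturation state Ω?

Ksp = 10^(−6.36) = 4.365×10^-7
Ω = [Ca²⁺][CO3²⁻]/Ksp = (9.60×10^-3)(0.147×10^-3) / 4.365×10^-7 = 3.23

Ω = 3.23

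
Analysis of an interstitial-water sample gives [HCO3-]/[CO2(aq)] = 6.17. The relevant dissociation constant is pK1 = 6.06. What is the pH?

From K1 = [H⁺][HCO3-]/[CO2(aq)]:  pH = pK1 + log₁₀([HCO3-]/[CO2(aq)])
log₁₀(6.17) = +0.790
pH = 6.06 + (+0.790) = 6.85

pH = 6.85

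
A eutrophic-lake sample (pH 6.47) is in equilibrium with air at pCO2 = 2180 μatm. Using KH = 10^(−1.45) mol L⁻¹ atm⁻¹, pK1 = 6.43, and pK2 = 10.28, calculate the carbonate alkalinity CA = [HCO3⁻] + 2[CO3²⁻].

CA = 0.0848 mmol/L

[CO2*] = KH · pCO2 = 10^(−1.45) × 2180×10^-6 = 7.735×10^-5 mol/L
α₀ = 1/(1 + K1/[H⁺] + K1K2/[H⁺]²) = 1/(1 + 10^+0.04 + 10^-3.77) = 0.4770
DIC = [CO2*]/α₀ = 7.735×10^-5 / 0.4770 = 0.1622 mmol/L
CA = (α₁ + 2α₂)·DIC = (0.5230 + 2×8.100×10^-5) × 0.1622 = 0.0848 mmol/L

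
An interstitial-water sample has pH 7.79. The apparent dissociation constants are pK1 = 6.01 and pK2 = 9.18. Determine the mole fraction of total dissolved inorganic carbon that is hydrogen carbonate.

α₁ = 0.946

α₁ = 1 / (1 + [H⁺]/K1 + K2/[H⁺]) = 1 / (1 + 10^-1.78 + 10^-1.39)
   = 1 / (1 + 0.016596 + 0.040738) = 1/1.0573 = 0.9458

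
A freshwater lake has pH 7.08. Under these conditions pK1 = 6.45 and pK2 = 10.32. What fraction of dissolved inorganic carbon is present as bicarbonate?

α₁ = 0.810

α₁ = 1 / (1 + [H⁺]/K1 + K2/[H⁺]) = 1 / (1 + 10^-0.63 + 10^-3.24)
   = 1 / (1 + 0.23442 + 0.00057544) = 1/1.2350 = 0.8097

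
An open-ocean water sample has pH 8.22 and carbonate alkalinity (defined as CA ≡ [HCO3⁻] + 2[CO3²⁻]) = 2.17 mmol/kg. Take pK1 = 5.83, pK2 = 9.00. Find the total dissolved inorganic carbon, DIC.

DIC = 1.91 mmol/kg

CA = [HCO3⁻] + 2[CO3²⁻] = (α₁ + 2α₂)·DIC
At pH 8.22: [H⁺]/K1 = 10^-2.39 = 0.0040738, K2/[H⁺] = 10^-0.78 = 0.16596
α₁ = 1/(1 + 0.0040738 + 0.16596) = 1/1.1700 = 0.8547; α₂ = α₁·K2/[H⁺] = 0.1418
α₁ + 2α₂ = 1.1384
DIC = CA / (α₁ + 2α₂) = 2.17 / 1.1384 = 1.91 mmol/kg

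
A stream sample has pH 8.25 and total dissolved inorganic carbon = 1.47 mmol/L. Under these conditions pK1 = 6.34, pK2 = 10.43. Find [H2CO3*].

α₀ = 1 / (1 + K1/[H⁺] + K1K2/[H⁺]²) = 1 / (1 + 10^+1.91 + 10^-0.27)
   = 1 / (1 + 81.283 + 0.53703) = 1/82.820 = 0.01207
[CO2*] = α₀ × DIC = 0.01207 × 1.47 = 0.0177 mmol/L = 17.7 μmol/L

[CO2*] = 17.7 μmol/L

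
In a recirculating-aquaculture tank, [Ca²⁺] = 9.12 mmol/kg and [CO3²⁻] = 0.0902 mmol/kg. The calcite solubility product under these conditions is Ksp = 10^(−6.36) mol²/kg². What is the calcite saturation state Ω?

Ω = 1.88

Ksp = 10^(−6.36) = 4.365×10^-7
Ω = [Ca²⁺][CO3²⁻]/Ksp = (9.12×10^-3)(0.0902×10^-3) / 4.365×10^-7 = 1.88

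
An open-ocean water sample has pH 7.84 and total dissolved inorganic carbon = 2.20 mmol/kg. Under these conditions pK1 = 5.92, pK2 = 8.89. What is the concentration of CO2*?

α₀ = 1 / (1 + K1/[H⁺] + K1K2/[H⁺]²) = 1 / (1 + 10^+1.92 + 10^+0.87)
   = 1 / (1 + 83.176 + 7.4131) = 1/91.589 = 0.01092
[CO2*] = α₀ × DIC = 0.01092 × 2.20 = 0.0240 mmol/kg

[CO2*] = 0.0240 mmol/kg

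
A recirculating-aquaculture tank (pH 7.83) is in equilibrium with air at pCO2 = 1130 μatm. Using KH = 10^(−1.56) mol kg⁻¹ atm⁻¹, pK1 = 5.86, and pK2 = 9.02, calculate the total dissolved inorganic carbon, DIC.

[CO2*] = KH · pCO2 = 10^(−1.56) × 1130×10^-6 = 3.112×10^-5 mol/kg
α₀ = 1/(1 + K1/[H⁺] + K1K2/[H⁺]²) = 1/(1 + 10^+1.97 + 10^+0.78) = 0.009965
DIC = [CO2*]/α₀ = 3.112×10^-5 / 0.009965 = 3.12 mmol/kg

DIC = 3.12 mmol/kg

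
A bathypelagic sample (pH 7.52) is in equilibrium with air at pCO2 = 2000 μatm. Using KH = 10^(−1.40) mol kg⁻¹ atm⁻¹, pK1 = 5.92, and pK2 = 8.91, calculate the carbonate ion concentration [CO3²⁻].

[CO2*] = KH · pCO2 = 10^(−1.40) × 2000×10^-6 = 7.962×10^-5 mol/kg
α₀ = 1/(1 + K1/[H⁺] + K1K2/[H⁺]²) = 1/(1 + 10^+1.60 + 10^+0.21) = 0.02357
DIC = [CO2*]/α₀ = 7.962×10^-5 / 0.02357 = 3.379 mmol/kg
[CO3²⁻] = α₂·DIC; α₂ = 0.03822, so [CO3²⁻] = 0.03822 × 3.379 = 0.129 mmol/kg

[CO3²⁻] = 0.129 mmol/kg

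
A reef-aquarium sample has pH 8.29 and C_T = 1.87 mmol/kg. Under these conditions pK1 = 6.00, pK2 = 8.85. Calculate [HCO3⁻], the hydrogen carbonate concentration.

[HCO3⁻] = 1.46 mmol/kg

α₁ = 1 / (1 + [H⁺]/K1 + K2/[H⁺]) = 1 / (1 + 10^-2.29 + 10^-0.56)
   = 1 / (1 + 0.0051286 + 0.27542) = 1/1.2806 = 0.7809
[HCO3⁻] = α₁ × DIC = 0.7809 × 1.87 = 1.46 mmol/kg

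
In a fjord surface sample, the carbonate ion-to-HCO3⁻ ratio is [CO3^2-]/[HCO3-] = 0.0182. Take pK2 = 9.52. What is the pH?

pH = 7.78

From K2 = [H⁺][CO3^2-]/[HCO3-]:  pH = pK2 + log₁₀([CO3^2-]/[HCO3-])
log₁₀(0.0182) = -1.740
pH = 9.52 + (-1.740) = 7.78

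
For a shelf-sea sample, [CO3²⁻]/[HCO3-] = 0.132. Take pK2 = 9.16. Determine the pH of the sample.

From K2 = [H⁺][CO3²⁻]/[HCO3-]:  pH = pK2 + log₁₀([CO3²⁻]/[HCO3-])
log₁₀(0.132) = -0.879
pH = 9.16 + (-0.879) = 8.28

pH = 8.28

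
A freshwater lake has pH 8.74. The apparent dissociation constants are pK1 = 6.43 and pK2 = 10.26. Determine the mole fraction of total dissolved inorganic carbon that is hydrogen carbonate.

α₁ = 1 / (1 + [H⁺]/K1 + K2/[H⁺]) = 1 / (1 + 10^-2.31 + 10^-1.52)
   = 1 / (1 + 0.0048978 + 0.030200) = 1/1.0351 = 0.9661

α₁ = 0.966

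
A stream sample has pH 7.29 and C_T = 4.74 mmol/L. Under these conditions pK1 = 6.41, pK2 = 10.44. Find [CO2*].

[CO2*] = 0.552 mmol/L

α₀ = 1 / (1 + K1/[H⁺] + K1K2/[H⁺]²) = 1 / (1 + 10^+0.88 + 10^-2.27)
   = 1 / (1 + 7.5858 + 0.0053703) = 1/8.5911 = 0.1164
[CO2*] = α₀ × DIC = 0.1164 × 4.74 = 0.552 mmol/L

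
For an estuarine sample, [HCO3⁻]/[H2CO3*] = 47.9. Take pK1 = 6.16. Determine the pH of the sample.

pH = 7.84

From K1 = [H⁺][HCO3⁻]/[H2CO3*]:  pH = pK1 + log₁₀([HCO3⁻]/[H2CO3*])
log₁₀(47.9) = +1.680
pH = 6.16 + (+1.680) = 7.84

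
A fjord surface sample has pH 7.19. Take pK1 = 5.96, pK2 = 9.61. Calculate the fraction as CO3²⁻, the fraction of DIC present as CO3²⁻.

α₂ = 0.00358

α₂ = 1 / (1 + [H⁺]/K2 + [H⁺]²/(K1K2)) = 1 / (1 + 10^+2.42 + 10^+1.19)
   = 1 / (1 + 263.03 + 15.488) = 1/279.51 = 0.003578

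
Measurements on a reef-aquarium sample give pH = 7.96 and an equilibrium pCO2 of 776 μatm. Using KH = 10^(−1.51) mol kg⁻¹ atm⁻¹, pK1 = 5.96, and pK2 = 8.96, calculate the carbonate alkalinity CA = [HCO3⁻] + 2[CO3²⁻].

CA = 2.88 mmol/kg

[CO2*] = KH · pCO2 = 10^(−1.51) × 776×10^-6 = 2.398×10^-5 mol/kg
α₀ = 1/(1 + K1/[H⁺] + K1K2/[H⁺]²) = 1/(1 + 10^+2.00 + 10^+1.00) = 0.009009
DIC = [CO2*]/α₀ = 2.398×10^-5 / 0.009009 = 2.662 mmol/kg
CA = (α₁ + 2α₂)·DIC = (0.9009 + 2×0.09009) × 2.662 = 2.88 mmol/kg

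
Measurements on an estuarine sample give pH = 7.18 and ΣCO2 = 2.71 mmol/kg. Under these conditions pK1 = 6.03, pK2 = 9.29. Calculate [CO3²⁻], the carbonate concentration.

[CO3²⁻] = 19.5 μmol/kg

α₂ = 1 / (1 + [H⁺]/K2 + [H⁺]²/(K1K2)) = 1 / (1 + 10^+2.11 + 10^+0.96)
   = 1 / (1 + 128.82 + 9.1201) = 1/138.95 = 0.007197
[CO3²⁻] = α₂ × DIC = 0.007197 × 2.71 = 0.0195 mmol/kg = 19.5 μmol/kg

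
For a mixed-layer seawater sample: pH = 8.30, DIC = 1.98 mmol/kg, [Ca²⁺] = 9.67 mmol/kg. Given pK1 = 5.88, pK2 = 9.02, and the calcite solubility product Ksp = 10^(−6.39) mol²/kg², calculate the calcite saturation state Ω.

Ω = 7.50

α₂ = 1 / (1 + [H⁺]/K2 + [H⁺]²/(K1K2)) = 1 / (1 + 10^+0.72 + 10^-1.70)
   = 1 / (1 + 5.2481 + 0.019953) = 1/6.2680 = 0.1595
[CO3²⁻] = α₂ × DIC = 0.1595 × 1.98 = 0.3159 mmol/kg
Ksp = 10^(−6.39) = 4.074×10^-7
Ω = [Ca²⁺][CO3²⁻]/Ksp = (9.67×10^-3)(3.159×10^-4) / 4.074×10^-7 = 7.50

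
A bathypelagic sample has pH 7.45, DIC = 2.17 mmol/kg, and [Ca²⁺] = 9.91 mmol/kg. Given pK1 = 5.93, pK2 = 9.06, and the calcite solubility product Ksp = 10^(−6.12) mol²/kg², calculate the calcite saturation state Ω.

α₂ = 1 / (1 + [H⁺]/K2 + [H⁺]²/(K1K2)) = 1 / (1 + 10^+1.61 + 10^+0.09)
   = 1 / (1 + 40.738 + 1.2303) = 1/42.968 = 0.02327
[CO3²⁻] = α₂ × DIC = 0.02327 × 2.17 = 0.05050 mmol/kg
Ksp = 10^(−6.12) = 7.586×10^-7
Ω = [Ca²⁺][CO3²⁻]/Ksp = (9.91×10^-3)(5.050×10^-5) / 7.586×10^-7 = 0.660

Ω = 0.660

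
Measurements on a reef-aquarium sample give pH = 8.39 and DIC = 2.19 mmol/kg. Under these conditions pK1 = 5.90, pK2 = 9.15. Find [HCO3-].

α₁ = 1 / (1 + [H⁺]/K1 + K2/[H⁺]) = 1 / (1 + 10^-2.49 + 10^-0.76)
   = 1 / (1 + 0.0032359 + 0.17378) = 1/1.1770 = 0.8496
[HCO3⁻] = α₁ × DIC = 0.8496 × 2.19 = 1.86 mmol/kg

[HCO3⁻] = 1.86 mmol/kg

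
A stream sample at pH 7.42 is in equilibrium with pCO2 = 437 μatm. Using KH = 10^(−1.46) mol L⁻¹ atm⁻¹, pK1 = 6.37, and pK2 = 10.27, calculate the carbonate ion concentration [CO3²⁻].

[CO3²⁻] = 0.240 μmol/L

[CO2*] = KH · pCO2 = 10^(−1.46) × 437×10^-6 = 1.515×10^-5 mol/L
α₀ = 1/(1 + K1/[H⁺] + K1K2/[H⁺]²) = 1/(1 + 10^+1.05 + 10^-1.80) = 0.08173
DIC = [CO2*]/α₀ = 1.515×10^-5 / 0.08173 = 0.1854 mmol/L
[CO3²⁻] = α₂·DIC; α₂ = 0.001295, so [CO3²⁻] = 0.001295 × 0.1854 = 0.000240 mmol/L = 0.240 μmol/L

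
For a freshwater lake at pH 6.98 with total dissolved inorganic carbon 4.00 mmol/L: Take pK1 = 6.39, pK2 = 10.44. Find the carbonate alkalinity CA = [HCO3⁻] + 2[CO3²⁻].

CA = [HCO3⁻] + 2[CO3²⁻] = (α₁ + 2α₂)·DIC
At pH 6.98: [H⁺]/K1 = 10^-0.59 = 0.25704, K2/[H⁺] = 10^-3.46 = 0.00034674
α₁ = 1/(1 + 0.25704 + 0.00034674) = 1/1.2574 = 0.7953; α₂ = α₁·K2/[H⁺] = 0.0002758
α₁ + 2α₂ = 0.7959
CA = 0.7959 × 4.00 = 3.18 mmol/L

CA = 3.18 mmol/L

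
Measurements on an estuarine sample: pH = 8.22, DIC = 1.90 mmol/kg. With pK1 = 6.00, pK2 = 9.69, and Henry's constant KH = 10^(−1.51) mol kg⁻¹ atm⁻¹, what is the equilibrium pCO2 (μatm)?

pCO2 = 356 μatm

α₀ = 1 / (1 + K1/[H⁺] + K1K2/[H⁺]²) = 1 / (1 + 10^+2.22 + 10^+0.75)
   = 1 / (1 + 165.96 + 5.6234) = 1/172.58 = 0.005794
[CO2*] = α₀ × DIC = 0.005794 × 1.90 = 0.01101 mmol/kg = 11.01 μmol/kg
pCO2 = [CO2*]/KH = 1.101×10^-5 / 3.090×10^-2 = 356 μatm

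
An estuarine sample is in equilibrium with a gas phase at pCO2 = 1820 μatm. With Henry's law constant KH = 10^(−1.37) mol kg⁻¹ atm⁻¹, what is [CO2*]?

[CO2*] = 77.6 μmol/kg

KH = 10^(−1.37) = 4.266×10^-2 mol kg⁻¹ atm⁻¹
[CO2*] = KH · pCO2 = 4.266×10^-2 × 1820×10^-6 atm = 7.76×10^-5 mol/kg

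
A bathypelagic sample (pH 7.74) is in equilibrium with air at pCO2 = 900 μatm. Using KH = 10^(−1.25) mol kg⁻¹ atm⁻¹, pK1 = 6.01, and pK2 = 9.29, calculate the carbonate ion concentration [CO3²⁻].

[CO3²⁻] = 0.0766 mmol/kg

[CO2*] = KH · pCO2 = 10^(−1.25) × 900×10^-6 = 5.061×10^-5 mol/kg
α₀ = 1/(1 + K1/[H⁺] + K1K2/[H⁺]²) = 1/(1 + 10^+1.73 + 10^+0.18) = 0.01779
DIC = [CO2*]/α₀ = 5.061×10^-5 / 0.01779 = 2.845 mmol/kg
[CO3²⁻] = α₂·DIC; α₂ = 0.02692, so [CO3²⁻] = 0.02692 × 2.845 = 0.0766 mmol/kg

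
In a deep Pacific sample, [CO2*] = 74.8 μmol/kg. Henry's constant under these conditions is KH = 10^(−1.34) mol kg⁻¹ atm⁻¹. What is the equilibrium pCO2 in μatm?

pCO2 = 1640 μatm

KH = 10^(−1.34) = 4.571×10^-2 mol kg⁻¹ atm⁻¹
pCO2 = [CO2*]/KH = 74.8×10^-6 / 4.571×10^-2 = 1.64×10^-3 atm = 1640 μatm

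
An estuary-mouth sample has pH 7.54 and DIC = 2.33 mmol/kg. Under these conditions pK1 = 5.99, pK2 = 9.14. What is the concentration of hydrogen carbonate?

α₁ = 1 / (1 + [H⁺]/K1 + K2/[H⁺]) = 1 / (1 + 10^-1.55 + 10^-1.60)
   = 1 / (1 + 0.028184 + 0.025119) = 1/1.0533 = 0.9494
[HCO3⁻] = α₁ × DIC = 0.9494 × 2.33 = 2.21 mmol/kg

[HCO3⁻] = 2.21 mmol/kg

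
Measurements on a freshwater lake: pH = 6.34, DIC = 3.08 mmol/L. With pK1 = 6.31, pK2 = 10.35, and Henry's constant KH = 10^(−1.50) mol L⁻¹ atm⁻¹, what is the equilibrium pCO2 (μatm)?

pCO2 = 4.70×10^4 μatm

α₀ = 1 / (1 + K1/[H⁺] + K1K2/[H⁺]²) = 1 / (1 + 10^+0.03 + 10^-3.98)
   = 1 / (1 + 1.0715 + 0.00010471) = 1/2.0716 = 0.4827
[CO2*] = α₀ × DIC = 0.4827 × 3.08 = 1.487 mmol/L
pCO2 = [CO2*]/KH = 1.487×10^-3 / 3.162×10^-2 = 4.70×10^4 μatm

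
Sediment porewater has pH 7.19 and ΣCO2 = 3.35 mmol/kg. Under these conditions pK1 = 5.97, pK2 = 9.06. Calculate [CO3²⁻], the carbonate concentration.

[CO3²⁻] = 0.0421 mmol/kg

α₂ = 1 / (1 + [H⁺]/K2 + [H⁺]²/(K1K2)) = 1 / (1 + 10^+1.87 + 10^+0.65)
   = 1 / (1 + 74.131 + 4.4668) = 1/79.598 = 0.01256
[CO3²⁻] = α₂ × DIC = 0.01256 × 3.35 = 0.0421 mmol/kg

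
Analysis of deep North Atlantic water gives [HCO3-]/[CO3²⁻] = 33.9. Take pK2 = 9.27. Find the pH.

pH = 7.74

From K2 = [H⁺][CO3²⁻]/[HCO3-]:  pH = pK2 − log₁₀([HCO3-]/[CO3²⁻])
log₁₀(33.9) = +1.530
pH = 9.27 − (+1.530) = 7.74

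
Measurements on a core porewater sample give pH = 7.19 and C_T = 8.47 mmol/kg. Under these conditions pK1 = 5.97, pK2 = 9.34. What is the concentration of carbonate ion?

α₂ = 1 / (1 + [H⁺]/K2 + [H⁺]²/(K1K2)) = 1 / (1 + 10^+2.15 + 10^+0.93)
   = 1 / (1 + 141.25 + 8.5114) = 1/150.77 = 0.006633
[CO3²⁻] = α₂ × DIC = 0.006633 × 8.47 = 0.0562 mmol/kg

[CO3²⁻] = 0.0562 mmol/kg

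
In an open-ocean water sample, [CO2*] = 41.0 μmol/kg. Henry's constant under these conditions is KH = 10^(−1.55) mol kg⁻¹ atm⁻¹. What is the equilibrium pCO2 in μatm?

KH = 10^(−1.55) = 2.818×10^-2 mol kg⁻¹ atm⁻¹
pCO2 = [CO2*]/KH = 41.0×10^-6 / 2.818×10^-2 = 1.45×10^-3 atm = 1450 μatm

pCO2 = 1450 μatm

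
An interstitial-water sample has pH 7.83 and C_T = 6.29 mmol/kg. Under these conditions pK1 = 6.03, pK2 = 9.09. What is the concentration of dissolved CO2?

α₀ = 1 / (1 + K1/[H⁺] + K1K2/[H⁺]²) = 1 / (1 + 10^+1.80 + 10^+0.54)
   = 1 / (1 + 63.096 + 3.4674) = 1/67.563 = 0.01480
[CO2*] = α₀ × DIC = 0.01480 × 6.29 = 0.0931 mmol/kg

[CO2*] = 0.0931 mmol/kg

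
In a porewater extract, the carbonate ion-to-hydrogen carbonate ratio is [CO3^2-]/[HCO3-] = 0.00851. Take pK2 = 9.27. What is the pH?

From K2 = [H⁺][CO3^2-]/[HCO3-]:  pH = pK2 + log₁₀([CO3^2-]/[HCO3-])
log₁₀(0.00851) = -2.070
pH = 9.27 + (-2.070) = 7.20

pH = 7.20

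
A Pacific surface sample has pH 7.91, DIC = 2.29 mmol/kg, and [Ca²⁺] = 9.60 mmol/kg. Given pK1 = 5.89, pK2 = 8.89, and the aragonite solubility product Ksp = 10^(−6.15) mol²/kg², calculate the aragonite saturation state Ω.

Ω = 2.92

α₂ = 1 / (1 + [H⁺]/K2 + [H⁺]²/(K1K2)) = 1 / (1 + 10^+0.98 + 10^-1.04)
   = 1 / (1 + 9.5499 + 0.091201) = 1/10.641 = 0.09398
[CO3²⁻] = α₂ × DIC = 0.09398 × 2.29 = 0.2152 mmol/kg
Ksp = 10^(−6.15) = 7.079×10^-7
Ω = [Ca²⁺][CO3²⁻]/Ksp = (9.60×10^-3)(2.152×10^-4) / 7.079×10^-7 = 2.92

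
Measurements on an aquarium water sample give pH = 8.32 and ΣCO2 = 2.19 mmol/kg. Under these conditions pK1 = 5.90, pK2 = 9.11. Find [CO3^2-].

α₂ = 1 / (1 + [H⁺]/K2 + [H⁺]²/(K1K2)) = 1 / (1 + 10^+0.79 + 10^-1.63)
   = 1 / (1 + 6.1660 + 0.023442) = 1/7.1894 = 0.1391
[CO3²⁻] = α₂ × DIC = 0.1391 × 2.19 = 0.305 mmol/kg

[CO3²⁻] = 0.305 mmol/kg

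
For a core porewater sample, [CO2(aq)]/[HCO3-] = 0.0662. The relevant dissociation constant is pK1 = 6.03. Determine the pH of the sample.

pH = 7.21

From K1 = [H⁺][HCO3-]/[CO2(aq)]:  pH = pK1 − log₁₀([CO2(aq)]/[HCO3-])
log₁₀(0.0662) = -1.179
pH = 6.03 − (-1.179) = 7.21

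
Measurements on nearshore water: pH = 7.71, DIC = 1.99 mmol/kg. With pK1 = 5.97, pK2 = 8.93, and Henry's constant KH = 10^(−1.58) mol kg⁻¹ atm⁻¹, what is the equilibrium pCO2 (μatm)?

α₀ = 1 / (1 + K1/[H⁺] + K1K2/[H⁺]²) = 1 / (1 + 10^+1.74 + 10^+0.52)
   = 1 / (1 + 54.954 + 3.3113) = 1/59.265 = 0.01687
[CO2*] = α₀ × DIC = 0.01687 × 1.99 = 0.03358 mmol/kg
pCO2 = [CO2*]/KH = 3.358×10^-5 / 2.630×10^-2 = 1280 μatm

pCO2 = 1280 μatm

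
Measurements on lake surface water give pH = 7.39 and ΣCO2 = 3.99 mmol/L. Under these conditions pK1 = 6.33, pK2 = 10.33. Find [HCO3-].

[HCO3⁻] = 3.67 mmol/L

α₁ = 1 / (1 + [H⁺]/K1 + K2/[H⁺]) = 1 / (1 + 10^-1.06 + 10^-2.94)
   = 1 / (1 + 0.087096 + 0.0011482) = 1/1.0882 = 0.9189
[HCO3⁻] = α₁ × DIC = 0.9189 × 3.99 = 3.67 mmol/L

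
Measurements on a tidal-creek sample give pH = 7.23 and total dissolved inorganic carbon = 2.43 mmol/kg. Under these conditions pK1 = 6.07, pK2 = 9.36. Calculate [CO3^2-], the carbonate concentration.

α₂ = 1 / (1 + [H⁺]/K2 + [H⁺]²/(K1K2)) = 1 / (1 + 10^+2.13 + 10^+0.97)
   = 1 / (1 + 134.90 + 9.3325) = 1/145.23 = 0.006886
[CO3²⁻] = α₂ × DIC = 0.006886 × 2.43 = 0.0167 mmol/kg = 16.7 μmol/kg

[CO3²⁻] = 16.7 μmol/kg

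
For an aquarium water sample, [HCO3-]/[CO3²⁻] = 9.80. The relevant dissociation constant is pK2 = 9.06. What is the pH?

pH = 8.07

From K2 = [H⁺][CO3²⁻]/[HCO3-]:  pH = pK2 − log₁₀([HCO3-]/[CO3²⁻])
log₁₀(9.80) = +0.991
pH = 9.06 − (+0.991) = 8.07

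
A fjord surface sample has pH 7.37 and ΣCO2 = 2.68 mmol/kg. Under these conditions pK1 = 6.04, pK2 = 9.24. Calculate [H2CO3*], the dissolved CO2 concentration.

α₀ = 1 / (1 + K1/[H⁺] + K1K2/[H⁺]²) = 1 / (1 + 10^+1.33 + 10^-0.54)
   = 1 / (1 + 21.380 + 0.28840) = 1/22.668 = 0.04412
[CO2*] = α₀ × DIC = 0.04412 × 2.68 = 0.118 mmol/kg

[CO2*] = 0.118 mmol/kg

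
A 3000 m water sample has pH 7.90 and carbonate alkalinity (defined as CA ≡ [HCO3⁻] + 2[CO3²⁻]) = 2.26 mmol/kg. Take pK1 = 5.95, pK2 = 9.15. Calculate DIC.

DIC = 2.17 mmol/kg

CA = [HCO3⁻] + 2[CO3²⁻] = (α₁ + 2α₂)·DIC
At pH 7.90: [H⁺]/K1 = 10^-1.95 = 0.011220, K2/[H⁺] = 10^-1.25 = 0.056234
α₁ = 1/(1 + 0.011220 + 0.056234) = 1/1.0675 = 0.9368; α₂ = α₁·K2/[H⁺] = 0.05268
α₁ + 2α₂ = 1.0422
DIC = CA / (α₁ + 2α₂) = 2.26 / 1.0422 = 2.17 mmol/kg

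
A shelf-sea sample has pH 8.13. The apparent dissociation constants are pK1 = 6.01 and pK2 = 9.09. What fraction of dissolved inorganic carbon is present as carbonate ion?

α₂ = 1 / (1 + [H⁺]/K2 + [H⁺]²/(K1K2)) = 1 / (1 + 10^+0.96 + 10^-1.16)
   = 1 / (1 + 9.1201 + 0.069183) = 1/10.189 = 0.09814

α₂ = 0.0981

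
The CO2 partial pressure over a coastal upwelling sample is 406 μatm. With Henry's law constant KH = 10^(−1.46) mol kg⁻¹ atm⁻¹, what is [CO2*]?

KH = 10^(−1.46) = 3.467×10^-2 mol kg⁻¹ atm⁻¹
[CO2*] = KH · pCO2 = 3.467×10^-2 × 406×10^-6 atm = 1.41×10^-5 mol/kg

[CO2*] = 14.1 μmol/kg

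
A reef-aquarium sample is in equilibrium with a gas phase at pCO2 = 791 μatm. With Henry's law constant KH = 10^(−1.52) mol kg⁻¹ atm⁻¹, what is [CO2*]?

KH = 10^(−1.52) = 3.020×10^-2 mol kg⁻¹ atm⁻¹
[CO2*] = KH · pCO2 = 3.020×10^-2 × 791×10^-6 atm = 2.39×10^-5 mol/kg

[CO2*] = 23.9 μmol/kg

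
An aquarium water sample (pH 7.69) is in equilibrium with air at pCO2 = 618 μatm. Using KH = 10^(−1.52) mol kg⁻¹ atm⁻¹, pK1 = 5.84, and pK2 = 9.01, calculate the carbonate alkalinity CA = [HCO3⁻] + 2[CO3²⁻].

CA = 1.45 mmol/kg

[CO2*] = KH · pCO2 = 10^(−1.52) × 618×10^-6 = 1.866×10^-5 mol/kg
α₀ = 1/(1 + K1/[H⁺] + K1K2/[H⁺]²) = 1/(1 + 10^+1.85 + 10^+0.53) = 0.01330
DIC = [CO2*]/α₀ = 1.866×10^-5 / 0.01330 = 1.403 mmol/kg
CA = (α₁ + 2α₂)·DIC = (0.9416 + 2×0.04507) × 1.403 = 1.45 mmol/kg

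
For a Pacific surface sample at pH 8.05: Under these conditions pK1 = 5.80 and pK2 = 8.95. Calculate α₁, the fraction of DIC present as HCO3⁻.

α₁ = 1 / (1 + [H⁺]/K1 + K2/[H⁺]) = 1 / (1 + 10^-2.25 + 10^-0.90)
   = 1 / (1 + 0.0056234 + 0.12589) = 1/1.1315 = 0.8838

α₁ = 0.884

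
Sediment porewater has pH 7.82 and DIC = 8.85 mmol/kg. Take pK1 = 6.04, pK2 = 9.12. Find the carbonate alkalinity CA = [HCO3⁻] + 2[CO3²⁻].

CA = [HCO3⁻] + 2[CO3²⁻] = (α₁ + 2α₂)·DIC
At pH 7.82: [H⁺]/K1 = 10^-1.78 = 0.016596, K2/[H⁺] = 10^-1.30 = 0.050119
α₁ = 1/(1 + 0.016596 + 0.050119) = 1/1.0667 = 0.9375; α₂ = α₁·K2/[H⁺] = 0.04698
α₁ + 2α₂ = 1.0314
CA = 1.0314 × 8.85 = 9.13 mmol/kg

CA = 9.13 mmol/kg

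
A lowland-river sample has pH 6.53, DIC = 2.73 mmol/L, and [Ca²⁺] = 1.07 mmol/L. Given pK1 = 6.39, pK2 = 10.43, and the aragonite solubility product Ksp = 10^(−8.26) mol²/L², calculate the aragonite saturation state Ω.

α₂ = 1 / (1 + [H⁺]/K2 + [H⁺]²/(K1K2)) = 1 / (1 + 10^+3.90 + 10^+3.76)
   = 1 / (1 + 7943.3 + 5754.4) = 1/1.3699×10^4 = 7.300×10^-5
[CO3²⁻] = α₂ × DIC = 7.300×10^-5 × 2.73 = 0.0001993 mmol/L = 0.1993 μmol/L
Ksp = 10^(−8.26) = 5.495×10^-9
Ω = [Ca²⁺][CO3²⁻]/Ksp = (1.07×10^-3)(1.993×10^-7) / 5.495×10^-9 = 0.0388

Ω = 0.0388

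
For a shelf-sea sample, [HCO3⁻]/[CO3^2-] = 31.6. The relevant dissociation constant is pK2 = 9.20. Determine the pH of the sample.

From K2 = [H⁺][CO3^2-]/[HCO3⁻]:  pH = pK2 − log₁₀([HCO3⁻]/[CO3^2-])
log₁₀(31.6) = +1.500
pH = 9.20 − (+1.500) = 7.70

pH = 7.70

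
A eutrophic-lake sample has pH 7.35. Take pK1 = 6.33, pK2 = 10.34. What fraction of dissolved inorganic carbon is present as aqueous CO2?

α₀ = 1 / (1 + K1/[H⁺] + K1K2/[H⁺]²) = 1 / (1 + 10^+1.02 + 10^-1.97)
   = 1 / (1 + 10.471 + 0.010715) = 1/11.482 = 0.08709

α₀ = 0.0871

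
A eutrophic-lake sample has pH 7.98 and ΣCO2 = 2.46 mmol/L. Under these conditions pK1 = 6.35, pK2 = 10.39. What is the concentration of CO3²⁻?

[CO3²⁻] = 9.32 μmol/L

α₂ = 1 / (1 + [H⁺]/K2 + [H⁺]²/(K1K2)) = 1 / (1 + 10^+2.41 + 10^+0.78)
   = 1 / (1 + 257.04 + 6.0256) = 1/264.07 = 0.003787
[CO3²⁻] = α₂ × DIC = 0.003787 × 2.46 = 0.00932 mmol/L = 9.32 μmol/L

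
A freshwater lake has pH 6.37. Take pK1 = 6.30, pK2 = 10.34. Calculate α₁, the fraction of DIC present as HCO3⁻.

α₁ = 0.540

α₁ = 1 / (1 + [H⁺]/K1 + K2/[H⁺]) = 1 / (1 + 10^-0.07 + 10^-3.97)
   = 1 / (1 + 0.85114 + 0.00010715) = 1/1.8512 = 0.5402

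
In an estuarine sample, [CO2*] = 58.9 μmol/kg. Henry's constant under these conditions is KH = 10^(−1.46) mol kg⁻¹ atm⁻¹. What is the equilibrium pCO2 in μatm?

pCO2 = 1700 μatm

KH = 10^(−1.46) = 3.467×10^-2 mol kg⁻¹ atm⁻¹
pCO2 = [CO2*]/KH = 58.9×10^-6 / 3.467×10^-2 = 1.70×10^-3 atm = 1700 μatm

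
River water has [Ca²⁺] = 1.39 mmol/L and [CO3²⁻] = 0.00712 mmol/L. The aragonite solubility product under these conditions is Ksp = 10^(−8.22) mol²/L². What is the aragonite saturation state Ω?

Ω = 1.64

Ksp = 10^(−8.22) = 6.026×10^-9
Ω = [Ca²⁺][CO3²⁻]/Ksp = (1.39×10^-3)(0.00712×10^-3) / 6.026×10^-9 = 1.64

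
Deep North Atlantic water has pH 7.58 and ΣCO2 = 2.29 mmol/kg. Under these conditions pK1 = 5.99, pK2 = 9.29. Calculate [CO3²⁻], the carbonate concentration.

[CO3²⁻] = 0.0427 mmol/kg

α₂ = 1 / (1 + [H⁺]/K2 + [H⁺]²/(K1K2)) = 1 / (1 + 10^+1.71 + 10^+0.12)
   = 1 / (1 + 51.286 + 1.3183) = 1/53.604 = 0.01866
[CO3²⁻] = α₂ × DIC = 0.01866 × 2.29 = 0.0427 mmol/kg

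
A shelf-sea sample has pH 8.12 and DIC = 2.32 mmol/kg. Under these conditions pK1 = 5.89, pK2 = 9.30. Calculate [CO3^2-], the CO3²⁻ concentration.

α₂ = 1 / (1 + [H⁺]/K2 + [H⁺]²/(K1K2)) = 1 / (1 + 10^+1.18 + 10^-1.05)
   = 1 / (1 + 15.136 + 0.089125) = 1/16.225 = 0.06163
[CO3²⁻] = α₂ × DIC = 0.06163 × 2.32 = 0.143 mmol/kg

[CO3²⁻] = 0.143 mmol/kg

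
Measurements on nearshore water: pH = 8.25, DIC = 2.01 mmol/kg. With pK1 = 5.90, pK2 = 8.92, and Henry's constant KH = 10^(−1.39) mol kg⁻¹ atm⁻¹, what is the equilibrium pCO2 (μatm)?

α₀ = 1 / (1 + K1/[H⁺] + K1K2/[H⁺]²) = 1 / (1 + 10^+2.35 + 10^+1.68)
   = 1 / (1 + 223.87 + 47.863) = 1/272.74 = 0.003667
[CO2*] = α₀ × DIC = 0.003667 × 2.01 = 0.007370 mmol/kg = 7.370 μmol/kg
pCO2 = [CO2*]/KH = 7.370×10^-6 / 4.074×10^-2 = 181 μatm

pCO2 = 181 μatm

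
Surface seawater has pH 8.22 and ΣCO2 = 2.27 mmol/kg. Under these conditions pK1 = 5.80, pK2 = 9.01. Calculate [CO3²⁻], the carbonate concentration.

α₂ = 1 / (1 + [H⁺]/K2 + [H⁺]²/(K1K2)) = 1 / (1 + 10^+0.79 + 10^-1.63)
   = 1 / (1 + 6.1660 + 0.023442) = 1/7.1894 = 0.1391
[CO3²⁻] = α₂ × DIC = 0.1391 × 2.27 = 0.316 mmol/kg

[CO3²⁻] = 0.316 mmol/kg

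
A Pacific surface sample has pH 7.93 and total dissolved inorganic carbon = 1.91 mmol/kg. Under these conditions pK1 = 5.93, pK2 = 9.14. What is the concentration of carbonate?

[CO3²⁻] = 0.110 mmol/kg

α₂ = 1 / (1 + [H⁺]/K2 + [H⁺]²/(K1K2)) = 1 / (1 + 10^+1.21 + 10^-0.79)
   = 1 / (1 + 16.218 + 0.16218) = 1/17.380 = 0.05754
[CO3²⁻] = α₂ × DIC = 0.05754 × 1.91 = 0.110 mmol/kg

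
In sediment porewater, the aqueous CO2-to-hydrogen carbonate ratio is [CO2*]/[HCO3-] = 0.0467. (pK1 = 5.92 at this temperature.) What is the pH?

From K1 = [H⁺][HCO3-]/[CO2*]:  pH = pK1 − log₁₀([CO2*]/[HCO3-])
log₁₀(0.0467) = -1.331
pH = 5.92 − (-1.331) = 7.25

pH = 7.25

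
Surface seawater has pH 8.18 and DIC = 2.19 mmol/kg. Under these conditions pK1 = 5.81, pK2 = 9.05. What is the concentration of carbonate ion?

[CO3²⁻] = 0.259 mmol/kg

α₂ = 1 / (1 + [H⁺]/K2 + [H⁺]²/(K1K2)) = 1 / (1 + 10^+0.87 + 10^-1.50)
   = 1 / (1 + 7.4131 + 0.031623) = 1/8.4447 = 0.1184
[CO3²⁻] = α₂ × DIC = 0.1184 × 2.19 = 0.259 mmol/kg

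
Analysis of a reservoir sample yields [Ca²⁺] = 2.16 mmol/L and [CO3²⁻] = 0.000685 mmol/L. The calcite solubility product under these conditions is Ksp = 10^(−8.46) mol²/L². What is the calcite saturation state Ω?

Ω = 0.427

Ksp = 10^(−8.46) = 3.467×10^-9
Ω = [Ca²⁺][CO3²⁻]/Ksp = (2.16×10^-3)(0.000685×10^-3) / 3.467×10^-9 = 0.427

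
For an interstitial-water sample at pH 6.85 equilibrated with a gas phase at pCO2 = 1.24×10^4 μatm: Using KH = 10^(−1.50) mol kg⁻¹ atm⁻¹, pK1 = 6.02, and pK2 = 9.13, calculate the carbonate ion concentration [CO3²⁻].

[CO2*] = KH · pCO2 = 10^(−1.50) × 1.24×10^4×10^-6 = 3.921×10^-4 mol/kg
α₀ = 1/(1 + K1/[H⁺] + K1K2/[H⁺]²) = 1/(1 + 10^+0.83 + 10^-1.45) = 0.1283
DIC = [CO2*]/α₀ = 3.921×10^-4 / 0.1283 = 3.057 mmol/kg
[CO3²⁻] = α₂·DIC; α₂ = 0.004551, so [CO3²⁻] = 0.004551 × 3.057 = 0.0139 mmol/kg = 13.9 μmol/kg

[CO3²⁻] = 13.9 μmol/kg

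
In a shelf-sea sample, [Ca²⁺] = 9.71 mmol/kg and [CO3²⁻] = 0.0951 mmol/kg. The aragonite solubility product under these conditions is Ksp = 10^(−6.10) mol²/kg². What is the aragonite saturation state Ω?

Ω = 1.16

Ksp = 10^(−6.10) = 7.943×10^-7
Ω = [Ca²⁺][CO3²⁻]/Ksp = (9.71×10^-3)(0.0951×10^-3) / 7.943×10^-7 = 1.16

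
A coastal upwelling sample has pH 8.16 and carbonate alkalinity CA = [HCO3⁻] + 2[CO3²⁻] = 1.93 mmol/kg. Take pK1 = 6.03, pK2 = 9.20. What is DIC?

DIC = 1.79 mmol/kg

CA = [HCO3⁻] + 2[CO3²⁻] = (α₁ + 2α₂)·DIC
At pH 8.16: [H⁺]/K1 = 10^-2.13 = 0.0074131, K2/[H⁺] = 10^-1.04 = 0.091201
α₁ = 1/(1 + 0.0074131 + 0.091201) = 1/1.0986 = 0.9102; α₂ = α₁·K2/[H⁺] = 0.08301
α₁ + 2α₂ = 1.0763
DIC = CA / (α₁ + 2α₂) = 1.93 / 1.0763 = 1.79 mmol/kg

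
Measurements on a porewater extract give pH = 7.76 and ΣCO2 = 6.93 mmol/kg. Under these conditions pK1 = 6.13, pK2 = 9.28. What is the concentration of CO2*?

α₀ = 1 / (1 + K1/[H⁺] + K1K2/[H⁺]²) = 1 / (1 + 10^+1.63 + 10^+0.11)
   = 1 / (1 + 42.658 + 1.2882) = 1/44.946 = 0.02225
[CO2*] = α₀ × DIC = 0.02225 × 6.93 = 0.154 mmol/kg

[CO2*] = 0.154 mmol/kg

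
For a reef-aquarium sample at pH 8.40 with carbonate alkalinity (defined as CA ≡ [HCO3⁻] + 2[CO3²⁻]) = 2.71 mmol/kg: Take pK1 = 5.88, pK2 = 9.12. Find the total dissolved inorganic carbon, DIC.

DIC = 2.34 mmol/kg

CA = [HCO3⁻] + 2[CO3²⁻] = (α₁ + 2α₂)·DIC
At pH 8.40: [H⁺]/K1 = 10^-2.52 = 0.0030200, K2/[H⁺] = 10^-0.72 = 0.19055
α₁ = 1/(1 + 0.0030200 + 0.19055) = 1/1.1936 = 0.8378; α₂ = α₁·K2/[H⁺] = 0.1596
α₁ + 2α₂ = 1.1571
DIC = CA / (α₁ + 2α₂) = 2.71 / 1.1571 = 2.34 mmol/kg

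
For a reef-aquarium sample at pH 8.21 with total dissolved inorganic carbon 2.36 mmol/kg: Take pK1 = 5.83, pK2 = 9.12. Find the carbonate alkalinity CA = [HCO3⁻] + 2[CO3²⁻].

CA = 2.61 mmol/kg

CA = [HCO3⁻] + 2[CO3²⁻] = (α₁ + 2α₂)·DIC
At pH 8.21: [H⁺]/K1 = 10^-2.38 = 0.0041687, K2/[H⁺] = 10^-0.91 = 0.12303
α₁ = 1/(1 + 0.0041687 + 0.12303) = 1/1.1272 = 0.8872; α₂ = α₁·K2/[H⁺] = 0.1091
α₁ + 2α₂ = 1.1054
CA = 1.1054 × 2.36 = 2.61 mmol/kg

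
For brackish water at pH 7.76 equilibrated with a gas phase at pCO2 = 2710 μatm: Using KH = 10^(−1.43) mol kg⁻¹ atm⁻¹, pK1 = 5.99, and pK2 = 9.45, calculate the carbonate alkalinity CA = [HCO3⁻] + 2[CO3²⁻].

[CO2*] = KH · pCO2 = 10^(−1.43) × 2710×10^-6 = 1.007×10^-4 mol/kg
α₀ = 1/(1 + K1/[H⁺] + K1K2/[H⁺]²) = 1/(1 + 10^+1.77 + 10^+0.08) = 0.01637
DIC = [CO2*]/α₀ = 1.007×10^-4 / 0.01637 = 6.151 mmol/kg
CA = (α₁ + 2α₂)·DIC = (0.9639 + 2×0.01968) × 6.151 = 6.17 mmol/kg

CA = 6.17 mmol/kg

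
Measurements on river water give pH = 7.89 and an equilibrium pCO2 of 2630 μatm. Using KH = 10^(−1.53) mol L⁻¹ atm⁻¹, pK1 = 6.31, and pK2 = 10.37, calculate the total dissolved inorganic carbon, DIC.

[CO2*] = KH · pCO2 = 10^(−1.53) × 2630×10^-6 = 7.762×10^-5 mol/L
α₀ = 1/(1 + K1/[H⁺] + K1K2/[H⁺]²) = 1/(1 + 10^+1.58 + 10^-0.90) = 0.02555
DIC = [CO2*]/α₀ = 7.762×10^-5 / 0.02555 = 3.04 mmol/L

DIC = 3.04 mmol/L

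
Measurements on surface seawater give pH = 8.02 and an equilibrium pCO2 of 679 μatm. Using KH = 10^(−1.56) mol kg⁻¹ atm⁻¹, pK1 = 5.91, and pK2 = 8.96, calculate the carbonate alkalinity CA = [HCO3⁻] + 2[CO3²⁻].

CA = 2.96 mmol/kg

[CO2*] = KH · pCO2 = 10^(−1.56) × 679×10^-6 = 1.870×10^-5 mol/kg
α₀ = 1/(1 + K1/[H⁺] + K1K2/[H⁺]²) = 1/(1 + 10^+2.11 + 10^+1.17) = 0.006915
DIC = [CO2*]/α₀ = 1.870×10^-5 / 0.006915 = 2.704 mmol/kg
CA = (α₁ + 2α₂)·DIC = (0.8908 + 2×0.1023) × 2.704 = 2.96 mmol/kg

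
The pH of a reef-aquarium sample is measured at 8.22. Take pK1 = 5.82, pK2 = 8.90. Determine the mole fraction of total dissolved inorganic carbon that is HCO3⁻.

α₁ = 0.824

α₁ = 1 / (1 + [H⁺]/K1 + K2/[H⁺]) = 1 / (1 + 10^-2.40 + 10^-0.68)
   = 1 / (1 + 0.0039811 + 0.20893) = 1/1.2129 = 0.8245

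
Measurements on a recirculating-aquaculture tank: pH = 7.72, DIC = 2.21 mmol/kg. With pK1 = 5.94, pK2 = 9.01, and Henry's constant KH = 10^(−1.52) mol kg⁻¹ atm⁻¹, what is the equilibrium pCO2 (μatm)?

pCO2 = 1140 μatm

α₀ = 1 / (1 + K1/[H⁺] + K1K2/[H⁺]²) = 1 / (1 + 10^+1.78 + 10^+0.49)
   = 1 / (1 + 60.256 + 3.0903) = 1/64.346 = 0.01554
[CO2*] = α₀ × DIC = 0.01554 × 2.21 = 0.03435 mmol/kg
pCO2 = [CO2*]/KH = 3.435×10^-5 / 3.020×10^-2 = 1140 μatm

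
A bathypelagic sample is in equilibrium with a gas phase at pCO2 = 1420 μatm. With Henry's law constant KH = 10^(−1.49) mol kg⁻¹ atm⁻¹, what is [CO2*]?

KH = 10^(−1.49) = 3.236×10^-2 mol kg⁻¹ atm⁻¹
[CO2*] = KH · pCO2 = 3.236×10^-2 × 1420×10^-6 atm = 4.60×10^-5 mol/kg

[CO2*] = 46.0 μmol/kg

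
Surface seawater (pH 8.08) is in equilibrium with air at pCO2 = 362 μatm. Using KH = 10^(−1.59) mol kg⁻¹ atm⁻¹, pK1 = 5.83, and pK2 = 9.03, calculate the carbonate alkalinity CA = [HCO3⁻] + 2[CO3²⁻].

[CO2*] = KH · pCO2 = 10^(−1.59) × 362×10^-6 = 9.305×10^-6 mol/kg
α₀ = 1/(1 + K1/[H⁺] + K1K2/[H⁺]²) = 1/(1 + 10^+2.25 + 10^+1.30) = 0.005031
DIC = [CO2*]/α₀ = 9.305×10^-6 / 0.005031 = 1.850 mmol/kg
CA = (α₁ + 2α₂)·DIC = (0.8946 + 2×0.1004) × 1.850 = 2.03 mmol/kg

CA = 2.03 mmol/kg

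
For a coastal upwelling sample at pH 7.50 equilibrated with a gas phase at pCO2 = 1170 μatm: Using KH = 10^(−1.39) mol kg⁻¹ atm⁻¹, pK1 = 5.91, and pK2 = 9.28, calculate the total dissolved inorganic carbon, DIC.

[CO2*] = KH · pCO2 = 10^(−1.39) × 1170×10^-6 = 4.766×10^-5 mol/kg
α₀ = 1/(1 + K1/[H⁺] + K1K2/[H⁺]²) = 1/(1 + 10^+1.59 + 10^-0.19) = 0.02466
DIC = [CO2*]/α₀ = 4.766×10^-5 / 0.02466 = 1.93 mmol/kg

DIC = 1.93 mmol/kg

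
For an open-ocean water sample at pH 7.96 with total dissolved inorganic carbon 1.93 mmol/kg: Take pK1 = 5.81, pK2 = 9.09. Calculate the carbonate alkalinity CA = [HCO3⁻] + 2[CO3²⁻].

CA = 2.05 mmol/kg

CA = [HCO3⁻] + 2[CO3²⁻] = (α₁ + 2α₂)·DIC
At pH 7.96: [H⁺]/K1 = 10^-2.15 = 0.0070795, K2/[H⁺] = 10^-1.13 = 0.074131
α₁ = 1/(1 + 0.0070795 + 0.074131) = 1/1.0812 = 0.9249; α₂ = α₁·K2/[H⁺] = 0.06856
α₁ + 2α₂ = 1.0620
CA = 1.0620 × 1.93 = 2.05 mmol/kg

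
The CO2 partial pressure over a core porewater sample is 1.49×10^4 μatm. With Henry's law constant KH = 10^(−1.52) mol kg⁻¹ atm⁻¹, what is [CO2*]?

KH = 10^(−1.52) = 3.020×10^-2 mol kg⁻¹ atm⁻¹
[CO2*] = KH · pCO2 = 3.020×10^-2 × 1.49×10^4×10^-6 atm = 4.50×10^-4 mol/kg

[CO2*] = 450 μmol/kg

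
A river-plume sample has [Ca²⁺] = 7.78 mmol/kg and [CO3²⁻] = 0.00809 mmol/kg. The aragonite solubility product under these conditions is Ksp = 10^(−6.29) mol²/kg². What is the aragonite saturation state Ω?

Ksp = 10^(−6.29) = 5.129×10^-7
Ω = [Ca²⁺][CO3²⁻]/Ksp = (7.78×10^-3)(0.00809×10^-3) / 5.129×10^-7 = 0.123

Ω = 0.123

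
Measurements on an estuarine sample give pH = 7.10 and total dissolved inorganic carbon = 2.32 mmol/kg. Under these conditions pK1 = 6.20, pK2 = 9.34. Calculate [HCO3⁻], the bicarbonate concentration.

[HCO3⁻] = 2.05 mmol/kg

α₁ = 1 / (1 + [H⁺]/K1 + K2/[H⁺]) = 1 / (1 + 10^-0.90 + 10^-2.24)
   = 1 / (1 + 0.12589 + 0.0057544) = 1/1.1316 = 0.8837
[HCO3⁻] = α₁ × DIC = 0.8837 × 2.32 = 2.05 mmol/kg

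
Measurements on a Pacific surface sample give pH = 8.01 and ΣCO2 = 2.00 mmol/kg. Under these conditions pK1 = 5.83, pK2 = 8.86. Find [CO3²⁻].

α₂ = 1 / (1 + [H⁺]/K2 + [H⁺]²/(K1K2)) = 1 / (1 + 10^+0.85 + 10^-1.33)
   = 1 / (1 + 7.0795 + 0.046774) = 1/8.1262 = 0.1231
[CO3²⁻] = α₂ × DIC = 0.1231 × 2.00 = 0.246 mmol/kg

[CO3²⁻] = 0.246 mmol/kg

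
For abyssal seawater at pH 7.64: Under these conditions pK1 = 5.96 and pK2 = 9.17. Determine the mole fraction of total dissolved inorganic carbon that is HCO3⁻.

α₁ = 1 / (1 + [H⁺]/K1 + K2/[H⁺]) = 1 / (1 + 10^-1.68 + 10^-1.53)
   = 1 / (1 + 0.020893 + 0.029512) = 1/1.0504 = 0.9520

α₁ = 0.952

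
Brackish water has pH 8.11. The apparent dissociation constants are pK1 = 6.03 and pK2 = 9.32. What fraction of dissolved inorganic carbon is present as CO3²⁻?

α₂ = 1 / (1 + [H⁺]/K2 + [H⁺]²/(K1K2)) = 1 / (1 + 10^+1.21 + 10^-0.87)
   = 1 / (1 + 16.218 + 0.13490) = 1/17.353 = 0.05763

α₂ = 0.0576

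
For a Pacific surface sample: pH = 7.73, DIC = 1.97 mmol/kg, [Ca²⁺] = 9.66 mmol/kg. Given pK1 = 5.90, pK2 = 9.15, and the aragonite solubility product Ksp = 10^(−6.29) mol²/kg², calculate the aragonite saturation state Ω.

α₂ = 1 / (1 + [H⁺]/K2 + [H⁺]²/(K1K2)) = 1 / (1 + 10^+1.42 + 10^-0.41)
   = 1 / (1 + 26.303 + 0.38905) = 1/27.692 = 0.03611
[CO3²⁻] = α₂ × DIC = 0.03611 × 1.97 = 0.07114 mmol/kg
Ksp = 10^(−6.29) = 5.129×10^-7
Ω = [Ca²⁺][CO3²⁻]/Ksp = (9.66×10^-3)(7.114×10^-5) / 5.129×10^-7 = 1.34

Ω = 1.34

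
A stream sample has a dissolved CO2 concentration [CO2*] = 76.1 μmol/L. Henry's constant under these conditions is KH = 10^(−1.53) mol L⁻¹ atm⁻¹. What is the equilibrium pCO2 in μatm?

pCO2 = 2580 μatm

KH = 10^(−1.53) = 2.951×10^-2 mol L⁻¹ atm⁻¹
pCO2 = [CO2*]/KH = 76.1×10^-6 / 2.951×10^-2 = 2.58×10^-3 atm = 2580 μatm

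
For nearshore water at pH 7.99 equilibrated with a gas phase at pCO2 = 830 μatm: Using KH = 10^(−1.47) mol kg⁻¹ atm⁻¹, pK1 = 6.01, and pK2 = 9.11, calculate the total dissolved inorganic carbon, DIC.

[CO2*] = KH · pCO2 = 10^(−1.47) × 830×10^-6 = 2.812×10^-5 mol/kg
α₀ = 1/(1 + K1/[H⁺] + K1K2/[H⁺]²) = 1/(1 + 10^+1.98 + 10^+0.86) = 0.009639
DIC = [CO2*]/α₀ = 2.812×10^-5 / 0.009639 = 2.92 mmol/kg

DIC = 2.92 mmol/kg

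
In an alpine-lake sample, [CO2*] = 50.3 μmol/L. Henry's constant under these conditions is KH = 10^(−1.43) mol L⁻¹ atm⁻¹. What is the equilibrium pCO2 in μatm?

KH = 10^(−1.43) = 3.715×10^-2 mol L⁻¹ atm⁻¹
pCO2 = [CO2*]/KH = 50.3×10^-6 / 3.715×10^-2 = 1.35×10^-3 atm = 1350 μatm

pCO2 = 1350 μatm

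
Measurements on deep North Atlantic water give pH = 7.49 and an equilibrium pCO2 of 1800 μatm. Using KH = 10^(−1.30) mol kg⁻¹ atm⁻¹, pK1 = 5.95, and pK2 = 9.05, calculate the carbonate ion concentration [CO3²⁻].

[CO3²⁻] = 0.0862 mmol/kg

[CO2*] = KH · pCO2 = 10^(−1.30) × 1800×10^-6 = 9.021×10^-5 mol/kg
α₀ = 1/(1 + K1/[H⁺] + K1K2/[H⁺]²) = 1/(1 + 10^+1.54 + 10^-0.02) = 0.02730
DIC = [CO2*]/α₀ = 9.021×10^-5 / 0.02730 = 3.304 mmol/kg
[CO3²⁻] = α₂·DIC; α₂ = 0.02607, so [CO3²⁻] = 0.02607 × 3.304 = 0.0862 mmol/kg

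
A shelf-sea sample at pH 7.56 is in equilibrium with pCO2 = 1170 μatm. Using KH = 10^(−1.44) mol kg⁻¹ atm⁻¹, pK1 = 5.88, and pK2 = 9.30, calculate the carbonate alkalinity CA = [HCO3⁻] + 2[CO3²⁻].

CA = 2.11 mmol/kg

[CO2*] = KH · pCO2 = 10^(−1.44) × 1170×10^-6 = 4.248×10^-5 mol/kg
α₀ = 1/(1 + K1/[H⁺] + K1K2/[H⁺]²) = 1/(1 + 10^+1.68 + 10^-0.06) = 0.02011
DIC = [CO2*]/α₀ = 4.248×10^-5 / 0.02011 = 2.113 mmol/kg
CA = (α₁ + 2α₂)·DIC = (0.9624 + 2×0.01751) × 2.113 = 2.11 mmol/kg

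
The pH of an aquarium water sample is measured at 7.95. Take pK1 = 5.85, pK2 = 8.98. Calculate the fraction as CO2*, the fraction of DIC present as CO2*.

α₀ = 0.00721

α₀ = 1 / (1 + K1/[H⁺] + K1K2/[H⁺]²) = 1 / (1 + 10^+2.10 + 10^+1.07)
   = 1 / (1 + 125.89 + 11.749) = 1/138.64 = 0.007213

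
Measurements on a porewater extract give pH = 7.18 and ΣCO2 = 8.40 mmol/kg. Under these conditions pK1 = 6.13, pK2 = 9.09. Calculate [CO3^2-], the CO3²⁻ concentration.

[CO3²⁻] = 0.0938 mmol/kg

α₂ = 1 / (1 + [H⁺]/K2 + [H⁺]²/(K1K2)) = 1 / (1 + 10^+1.91 + 10^+0.86)
   = 1 / (1 + 81.283 + 7.2444) = 1/89.527 = 0.01117
[CO3²⁻] = α₂ × DIC = 0.01117 × 8.40 = 0.0938 mmol/kg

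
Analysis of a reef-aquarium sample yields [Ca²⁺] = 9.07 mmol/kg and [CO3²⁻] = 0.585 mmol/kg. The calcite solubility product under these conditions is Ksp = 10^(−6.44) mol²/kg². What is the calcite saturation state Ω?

Ω = 14.6

Ksp = 10^(−6.44) = 3.631×10^-7
Ω = [Ca²⁺][CO3²⁻]/Ksp = (9.07×10^-3)(0.585×10^-3) / 3.631×10^-7 = 14.6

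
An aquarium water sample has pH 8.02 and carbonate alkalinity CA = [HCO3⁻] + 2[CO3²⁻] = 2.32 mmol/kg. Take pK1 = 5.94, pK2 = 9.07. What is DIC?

CA = [HCO3⁻] + 2[CO3²⁻] = (α₁ + 2α₂)·DIC
At pH 8.02: [H⁺]/K1 = 10^-2.08 = 0.0083176, K2/[H⁺] = 10^-1.05 = 0.089125
α₁ = 1/(1 + 0.0083176 + 0.089125) = 1/1.0974 = 0.9112; α₂ = α₁·K2/[H⁺] = 0.08121
α₁ + 2α₂ = 1.0736
DIC = CA / (α₁ + 2α₂) = 2.32 / 1.0736 = 2.16 mmol/kg

DIC = 2.16 mmol/kg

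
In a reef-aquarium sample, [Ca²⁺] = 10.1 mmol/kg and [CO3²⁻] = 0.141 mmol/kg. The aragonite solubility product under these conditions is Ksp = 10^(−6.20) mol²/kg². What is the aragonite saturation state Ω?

Ω = 2.26

Ksp = 10^(−6.20) = 6.310×10^-7
Ω = [Ca²⁺][CO3²⁻]/Ksp = (10.1×10^-3)(0.141×10^-3) / 6.310×10^-7 = 2.26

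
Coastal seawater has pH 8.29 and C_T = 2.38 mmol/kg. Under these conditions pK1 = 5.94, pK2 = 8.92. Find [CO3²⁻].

[CO3²⁻] = 0.450 mmol/kg

α₂ = 1 / (1 + [H⁺]/K2 + [H⁺]²/(K1K2)) = 1 / (1 + 10^+0.63 + 10^-1.72)
   = 1 / (1 + 4.2658 + 0.019055) = 1/5.2848 = 0.1892
[CO3²⁻] = α₂ × DIC = 0.1892 × 2.38 = 0.450 mmol/kg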